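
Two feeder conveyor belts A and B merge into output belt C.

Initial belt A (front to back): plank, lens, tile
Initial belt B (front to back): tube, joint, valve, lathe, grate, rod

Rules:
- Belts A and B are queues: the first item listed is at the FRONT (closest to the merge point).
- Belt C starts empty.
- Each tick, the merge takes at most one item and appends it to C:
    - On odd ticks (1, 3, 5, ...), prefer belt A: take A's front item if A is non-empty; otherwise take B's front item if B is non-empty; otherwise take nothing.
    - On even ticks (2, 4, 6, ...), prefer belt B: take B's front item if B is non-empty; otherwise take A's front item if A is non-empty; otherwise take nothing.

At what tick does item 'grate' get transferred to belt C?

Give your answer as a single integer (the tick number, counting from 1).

Tick 1: prefer A, take plank from A; A=[lens,tile] B=[tube,joint,valve,lathe,grate,rod] C=[plank]
Tick 2: prefer B, take tube from B; A=[lens,tile] B=[joint,valve,lathe,grate,rod] C=[plank,tube]
Tick 3: prefer A, take lens from A; A=[tile] B=[joint,valve,lathe,grate,rod] C=[plank,tube,lens]
Tick 4: prefer B, take joint from B; A=[tile] B=[valve,lathe,grate,rod] C=[plank,tube,lens,joint]
Tick 5: prefer A, take tile from A; A=[-] B=[valve,lathe,grate,rod] C=[plank,tube,lens,joint,tile]
Tick 6: prefer B, take valve from B; A=[-] B=[lathe,grate,rod] C=[plank,tube,lens,joint,tile,valve]
Tick 7: prefer A, take lathe from B; A=[-] B=[grate,rod] C=[plank,tube,lens,joint,tile,valve,lathe]
Tick 8: prefer B, take grate from B; A=[-] B=[rod] C=[plank,tube,lens,joint,tile,valve,lathe,grate]

Answer: 8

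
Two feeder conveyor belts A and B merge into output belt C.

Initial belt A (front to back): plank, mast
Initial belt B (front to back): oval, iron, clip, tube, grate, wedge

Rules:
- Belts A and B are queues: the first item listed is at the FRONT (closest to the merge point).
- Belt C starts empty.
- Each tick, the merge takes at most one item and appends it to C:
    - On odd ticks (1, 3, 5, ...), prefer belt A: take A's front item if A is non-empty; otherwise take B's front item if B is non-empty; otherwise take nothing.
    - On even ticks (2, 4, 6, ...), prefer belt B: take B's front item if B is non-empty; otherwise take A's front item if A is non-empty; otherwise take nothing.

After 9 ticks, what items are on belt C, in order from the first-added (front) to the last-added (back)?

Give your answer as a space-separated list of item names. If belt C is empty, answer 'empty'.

Answer: plank oval mast iron clip tube grate wedge

Derivation:
Tick 1: prefer A, take plank from A; A=[mast] B=[oval,iron,clip,tube,grate,wedge] C=[plank]
Tick 2: prefer B, take oval from B; A=[mast] B=[iron,clip,tube,grate,wedge] C=[plank,oval]
Tick 3: prefer A, take mast from A; A=[-] B=[iron,clip,tube,grate,wedge] C=[plank,oval,mast]
Tick 4: prefer B, take iron from B; A=[-] B=[clip,tube,grate,wedge] C=[plank,oval,mast,iron]
Tick 5: prefer A, take clip from B; A=[-] B=[tube,grate,wedge] C=[plank,oval,mast,iron,clip]
Tick 6: prefer B, take tube from B; A=[-] B=[grate,wedge] C=[plank,oval,mast,iron,clip,tube]
Tick 7: prefer A, take grate from B; A=[-] B=[wedge] C=[plank,oval,mast,iron,clip,tube,grate]
Tick 8: prefer B, take wedge from B; A=[-] B=[-] C=[plank,oval,mast,iron,clip,tube,grate,wedge]
Tick 9: prefer A, both empty, nothing taken; A=[-] B=[-] C=[plank,oval,mast,iron,clip,tube,grate,wedge]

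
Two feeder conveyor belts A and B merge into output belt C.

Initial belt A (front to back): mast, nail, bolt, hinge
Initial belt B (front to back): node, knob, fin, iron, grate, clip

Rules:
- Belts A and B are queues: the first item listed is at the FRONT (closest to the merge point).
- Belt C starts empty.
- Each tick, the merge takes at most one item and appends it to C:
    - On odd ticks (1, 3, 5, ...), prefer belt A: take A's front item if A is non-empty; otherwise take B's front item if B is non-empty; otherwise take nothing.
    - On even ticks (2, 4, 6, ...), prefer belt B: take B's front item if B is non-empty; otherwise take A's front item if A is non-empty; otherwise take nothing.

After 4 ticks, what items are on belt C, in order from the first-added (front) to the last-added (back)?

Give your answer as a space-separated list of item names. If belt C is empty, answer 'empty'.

Answer: mast node nail knob

Derivation:
Tick 1: prefer A, take mast from A; A=[nail,bolt,hinge] B=[node,knob,fin,iron,grate,clip] C=[mast]
Tick 2: prefer B, take node from B; A=[nail,bolt,hinge] B=[knob,fin,iron,grate,clip] C=[mast,node]
Tick 3: prefer A, take nail from A; A=[bolt,hinge] B=[knob,fin,iron,grate,clip] C=[mast,node,nail]
Tick 4: prefer B, take knob from B; A=[bolt,hinge] B=[fin,iron,grate,clip] C=[mast,node,nail,knob]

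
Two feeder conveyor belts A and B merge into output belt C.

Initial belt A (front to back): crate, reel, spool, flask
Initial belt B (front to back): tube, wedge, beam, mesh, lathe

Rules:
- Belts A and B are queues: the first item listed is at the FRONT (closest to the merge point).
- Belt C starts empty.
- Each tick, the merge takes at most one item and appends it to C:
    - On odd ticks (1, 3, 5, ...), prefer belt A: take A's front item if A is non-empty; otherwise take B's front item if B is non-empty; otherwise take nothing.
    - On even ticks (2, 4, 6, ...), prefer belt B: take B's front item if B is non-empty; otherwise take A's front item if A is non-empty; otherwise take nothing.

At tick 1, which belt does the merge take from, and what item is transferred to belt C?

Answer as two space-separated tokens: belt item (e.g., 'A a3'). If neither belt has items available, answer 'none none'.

Answer: A crate

Derivation:
Tick 1: prefer A, take crate from A; A=[reel,spool,flask] B=[tube,wedge,beam,mesh,lathe] C=[crate]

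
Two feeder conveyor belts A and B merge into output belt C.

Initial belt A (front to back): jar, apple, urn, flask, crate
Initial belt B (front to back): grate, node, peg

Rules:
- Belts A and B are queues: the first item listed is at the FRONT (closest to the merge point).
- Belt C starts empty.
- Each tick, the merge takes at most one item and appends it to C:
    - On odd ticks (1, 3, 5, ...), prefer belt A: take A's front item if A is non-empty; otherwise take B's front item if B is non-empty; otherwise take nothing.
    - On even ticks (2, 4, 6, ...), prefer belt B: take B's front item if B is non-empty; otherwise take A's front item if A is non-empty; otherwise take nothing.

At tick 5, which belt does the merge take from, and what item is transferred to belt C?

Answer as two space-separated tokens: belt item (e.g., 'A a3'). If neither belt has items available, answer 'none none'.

Answer: A urn

Derivation:
Tick 1: prefer A, take jar from A; A=[apple,urn,flask,crate] B=[grate,node,peg] C=[jar]
Tick 2: prefer B, take grate from B; A=[apple,urn,flask,crate] B=[node,peg] C=[jar,grate]
Tick 3: prefer A, take apple from A; A=[urn,flask,crate] B=[node,peg] C=[jar,grate,apple]
Tick 4: prefer B, take node from B; A=[urn,flask,crate] B=[peg] C=[jar,grate,apple,node]
Tick 5: prefer A, take urn from A; A=[flask,crate] B=[peg] C=[jar,grate,apple,node,urn]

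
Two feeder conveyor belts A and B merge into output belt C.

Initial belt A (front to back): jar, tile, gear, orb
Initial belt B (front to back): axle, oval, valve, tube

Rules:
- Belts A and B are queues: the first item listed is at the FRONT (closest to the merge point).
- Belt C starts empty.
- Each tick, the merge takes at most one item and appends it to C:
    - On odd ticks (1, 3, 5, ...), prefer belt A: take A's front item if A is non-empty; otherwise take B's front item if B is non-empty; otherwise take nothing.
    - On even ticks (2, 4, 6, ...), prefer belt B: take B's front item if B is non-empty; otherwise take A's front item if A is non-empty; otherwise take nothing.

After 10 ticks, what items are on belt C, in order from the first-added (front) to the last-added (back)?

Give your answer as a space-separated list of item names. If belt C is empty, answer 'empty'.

Answer: jar axle tile oval gear valve orb tube

Derivation:
Tick 1: prefer A, take jar from A; A=[tile,gear,orb] B=[axle,oval,valve,tube] C=[jar]
Tick 2: prefer B, take axle from B; A=[tile,gear,orb] B=[oval,valve,tube] C=[jar,axle]
Tick 3: prefer A, take tile from A; A=[gear,orb] B=[oval,valve,tube] C=[jar,axle,tile]
Tick 4: prefer B, take oval from B; A=[gear,orb] B=[valve,tube] C=[jar,axle,tile,oval]
Tick 5: prefer A, take gear from A; A=[orb] B=[valve,tube] C=[jar,axle,tile,oval,gear]
Tick 6: prefer B, take valve from B; A=[orb] B=[tube] C=[jar,axle,tile,oval,gear,valve]
Tick 7: prefer A, take orb from A; A=[-] B=[tube] C=[jar,axle,tile,oval,gear,valve,orb]
Tick 8: prefer B, take tube from B; A=[-] B=[-] C=[jar,axle,tile,oval,gear,valve,orb,tube]
Tick 9: prefer A, both empty, nothing taken; A=[-] B=[-] C=[jar,axle,tile,oval,gear,valve,orb,tube]
Tick 10: prefer B, both empty, nothing taken; A=[-] B=[-] C=[jar,axle,tile,oval,gear,valve,orb,tube]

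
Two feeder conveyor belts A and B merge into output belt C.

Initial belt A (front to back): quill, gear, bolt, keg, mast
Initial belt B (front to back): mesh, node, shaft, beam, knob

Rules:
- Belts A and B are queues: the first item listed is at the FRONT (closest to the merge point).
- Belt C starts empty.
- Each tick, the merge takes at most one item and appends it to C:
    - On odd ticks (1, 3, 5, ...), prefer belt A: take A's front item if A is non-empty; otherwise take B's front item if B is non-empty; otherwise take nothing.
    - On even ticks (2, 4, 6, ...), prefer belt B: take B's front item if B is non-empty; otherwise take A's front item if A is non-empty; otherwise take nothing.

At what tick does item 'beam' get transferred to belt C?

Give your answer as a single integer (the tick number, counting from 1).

Answer: 8

Derivation:
Tick 1: prefer A, take quill from A; A=[gear,bolt,keg,mast] B=[mesh,node,shaft,beam,knob] C=[quill]
Tick 2: prefer B, take mesh from B; A=[gear,bolt,keg,mast] B=[node,shaft,beam,knob] C=[quill,mesh]
Tick 3: prefer A, take gear from A; A=[bolt,keg,mast] B=[node,shaft,beam,knob] C=[quill,mesh,gear]
Tick 4: prefer B, take node from B; A=[bolt,keg,mast] B=[shaft,beam,knob] C=[quill,mesh,gear,node]
Tick 5: prefer A, take bolt from A; A=[keg,mast] B=[shaft,beam,knob] C=[quill,mesh,gear,node,bolt]
Tick 6: prefer B, take shaft from B; A=[keg,mast] B=[beam,knob] C=[quill,mesh,gear,node,bolt,shaft]
Tick 7: prefer A, take keg from A; A=[mast] B=[beam,knob] C=[quill,mesh,gear,node,bolt,shaft,keg]
Tick 8: prefer B, take beam from B; A=[mast] B=[knob] C=[quill,mesh,gear,node,bolt,shaft,keg,beam]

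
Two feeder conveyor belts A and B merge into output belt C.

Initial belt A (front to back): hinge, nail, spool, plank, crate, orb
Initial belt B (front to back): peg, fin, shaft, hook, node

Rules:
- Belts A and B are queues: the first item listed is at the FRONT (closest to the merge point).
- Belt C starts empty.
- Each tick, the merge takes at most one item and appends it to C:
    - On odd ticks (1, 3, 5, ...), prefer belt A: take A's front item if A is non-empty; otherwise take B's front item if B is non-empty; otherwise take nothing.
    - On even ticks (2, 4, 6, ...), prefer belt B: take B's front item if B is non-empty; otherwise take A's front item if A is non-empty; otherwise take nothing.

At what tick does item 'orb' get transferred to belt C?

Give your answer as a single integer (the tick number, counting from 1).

Tick 1: prefer A, take hinge from A; A=[nail,spool,plank,crate,orb] B=[peg,fin,shaft,hook,node] C=[hinge]
Tick 2: prefer B, take peg from B; A=[nail,spool,plank,crate,orb] B=[fin,shaft,hook,node] C=[hinge,peg]
Tick 3: prefer A, take nail from A; A=[spool,plank,crate,orb] B=[fin,shaft,hook,node] C=[hinge,peg,nail]
Tick 4: prefer B, take fin from B; A=[spool,plank,crate,orb] B=[shaft,hook,node] C=[hinge,peg,nail,fin]
Tick 5: prefer A, take spool from A; A=[plank,crate,orb] B=[shaft,hook,node] C=[hinge,peg,nail,fin,spool]
Tick 6: prefer B, take shaft from B; A=[plank,crate,orb] B=[hook,node] C=[hinge,peg,nail,fin,spool,shaft]
Tick 7: prefer A, take plank from A; A=[crate,orb] B=[hook,node] C=[hinge,peg,nail,fin,spool,shaft,plank]
Tick 8: prefer B, take hook from B; A=[crate,orb] B=[node] C=[hinge,peg,nail,fin,spool,shaft,plank,hook]
Tick 9: prefer A, take crate from A; A=[orb] B=[node] C=[hinge,peg,nail,fin,spool,shaft,plank,hook,crate]
Tick 10: prefer B, take node from B; A=[orb] B=[-] C=[hinge,peg,nail,fin,spool,shaft,plank,hook,crate,node]
Tick 11: prefer A, take orb from A; A=[-] B=[-] C=[hinge,peg,nail,fin,spool,shaft,plank,hook,crate,node,orb]

Answer: 11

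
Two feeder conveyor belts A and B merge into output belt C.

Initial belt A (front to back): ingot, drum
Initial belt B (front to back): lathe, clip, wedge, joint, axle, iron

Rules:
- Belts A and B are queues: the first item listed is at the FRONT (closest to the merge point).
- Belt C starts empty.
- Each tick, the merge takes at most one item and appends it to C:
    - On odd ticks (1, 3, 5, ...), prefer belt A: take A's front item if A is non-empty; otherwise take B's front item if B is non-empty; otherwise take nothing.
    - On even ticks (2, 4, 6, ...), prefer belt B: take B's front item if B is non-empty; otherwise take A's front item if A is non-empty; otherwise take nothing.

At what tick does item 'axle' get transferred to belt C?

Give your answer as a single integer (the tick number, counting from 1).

Tick 1: prefer A, take ingot from A; A=[drum] B=[lathe,clip,wedge,joint,axle,iron] C=[ingot]
Tick 2: prefer B, take lathe from B; A=[drum] B=[clip,wedge,joint,axle,iron] C=[ingot,lathe]
Tick 3: prefer A, take drum from A; A=[-] B=[clip,wedge,joint,axle,iron] C=[ingot,lathe,drum]
Tick 4: prefer B, take clip from B; A=[-] B=[wedge,joint,axle,iron] C=[ingot,lathe,drum,clip]
Tick 5: prefer A, take wedge from B; A=[-] B=[joint,axle,iron] C=[ingot,lathe,drum,clip,wedge]
Tick 6: prefer B, take joint from B; A=[-] B=[axle,iron] C=[ingot,lathe,drum,clip,wedge,joint]
Tick 7: prefer A, take axle from B; A=[-] B=[iron] C=[ingot,lathe,drum,clip,wedge,joint,axle]

Answer: 7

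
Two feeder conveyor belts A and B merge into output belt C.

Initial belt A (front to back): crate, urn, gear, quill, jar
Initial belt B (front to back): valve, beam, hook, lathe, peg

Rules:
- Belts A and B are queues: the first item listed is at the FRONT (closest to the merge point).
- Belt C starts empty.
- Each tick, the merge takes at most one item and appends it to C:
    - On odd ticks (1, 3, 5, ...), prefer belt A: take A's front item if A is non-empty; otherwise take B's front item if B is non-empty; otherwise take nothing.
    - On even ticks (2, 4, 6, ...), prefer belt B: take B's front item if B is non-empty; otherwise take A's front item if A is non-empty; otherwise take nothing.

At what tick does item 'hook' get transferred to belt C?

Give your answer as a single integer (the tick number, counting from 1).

Tick 1: prefer A, take crate from A; A=[urn,gear,quill,jar] B=[valve,beam,hook,lathe,peg] C=[crate]
Tick 2: prefer B, take valve from B; A=[urn,gear,quill,jar] B=[beam,hook,lathe,peg] C=[crate,valve]
Tick 3: prefer A, take urn from A; A=[gear,quill,jar] B=[beam,hook,lathe,peg] C=[crate,valve,urn]
Tick 4: prefer B, take beam from B; A=[gear,quill,jar] B=[hook,lathe,peg] C=[crate,valve,urn,beam]
Tick 5: prefer A, take gear from A; A=[quill,jar] B=[hook,lathe,peg] C=[crate,valve,urn,beam,gear]
Tick 6: prefer B, take hook from B; A=[quill,jar] B=[lathe,peg] C=[crate,valve,urn,beam,gear,hook]

Answer: 6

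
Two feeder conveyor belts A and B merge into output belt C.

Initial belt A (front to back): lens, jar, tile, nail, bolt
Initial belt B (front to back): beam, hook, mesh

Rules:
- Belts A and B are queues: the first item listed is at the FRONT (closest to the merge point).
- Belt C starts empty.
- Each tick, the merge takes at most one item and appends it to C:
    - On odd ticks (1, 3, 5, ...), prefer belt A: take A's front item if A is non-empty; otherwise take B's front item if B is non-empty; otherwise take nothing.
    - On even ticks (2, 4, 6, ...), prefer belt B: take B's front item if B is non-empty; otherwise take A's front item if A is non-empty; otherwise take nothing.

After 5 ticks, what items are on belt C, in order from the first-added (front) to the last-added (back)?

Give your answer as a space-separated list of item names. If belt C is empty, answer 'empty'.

Tick 1: prefer A, take lens from A; A=[jar,tile,nail,bolt] B=[beam,hook,mesh] C=[lens]
Tick 2: prefer B, take beam from B; A=[jar,tile,nail,bolt] B=[hook,mesh] C=[lens,beam]
Tick 3: prefer A, take jar from A; A=[tile,nail,bolt] B=[hook,mesh] C=[lens,beam,jar]
Tick 4: prefer B, take hook from B; A=[tile,nail,bolt] B=[mesh] C=[lens,beam,jar,hook]
Tick 5: prefer A, take tile from A; A=[nail,bolt] B=[mesh] C=[lens,beam,jar,hook,tile]

Answer: lens beam jar hook tile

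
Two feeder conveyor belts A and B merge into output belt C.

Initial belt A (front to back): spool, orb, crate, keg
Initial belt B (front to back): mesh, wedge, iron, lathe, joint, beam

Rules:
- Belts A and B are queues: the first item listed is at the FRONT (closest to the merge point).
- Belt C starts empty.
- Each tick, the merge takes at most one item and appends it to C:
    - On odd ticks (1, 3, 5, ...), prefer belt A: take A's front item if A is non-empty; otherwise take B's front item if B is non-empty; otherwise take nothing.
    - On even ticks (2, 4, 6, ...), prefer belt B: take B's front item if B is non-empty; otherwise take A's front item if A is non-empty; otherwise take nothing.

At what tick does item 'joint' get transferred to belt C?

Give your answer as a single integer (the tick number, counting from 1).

Tick 1: prefer A, take spool from A; A=[orb,crate,keg] B=[mesh,wedge,iron,lathe,joint,beam] C=[spool]
Tick 2: prefer B, take mesh from B; A=[orb,crate,keg] B=[wedge,iron,lathe,joint,beam] C=[spool,mesh]
Tick 3: prefer A, take orb from A; A=[crate,keg] B=[wedge,iron,lathe,joint,beam] C=[spool,mesh,orb]
Tick 4: prefer B, take wedge from B; A=[crate,keg] B=[iron,lathe,joint,beam] C=[spool,mesh,orb,wedge]
Tick 5: prefer A, take crate from A; A=[keg] B=[iron,lathe,joint,beam] C=[spool,mesh,orb,wedge,crate]
Tick 6: prefer B, take iron from B; A=[keg] B=[lathe,joint,beam] C=[spool,mesh,orb,wedge,crate,iron]
Tick 7: prefer A, take keg from A; A=[-] B=[lathe,joint,beam] C=[spool,mesh,orb,wedge,crate,iron,keg]
Tick 8: prefer B, take lathe from B; A=[-] B=[joint,beam] C=[spool,mesh,orb,wedge,crate,iron,keg,lathe]
Tick 9: prefer A, take joint from B; A=[-] B=[beam] C=[spool,mesh,orb,wedge,crate,iron,keg,lathe,joint]

Answer: 9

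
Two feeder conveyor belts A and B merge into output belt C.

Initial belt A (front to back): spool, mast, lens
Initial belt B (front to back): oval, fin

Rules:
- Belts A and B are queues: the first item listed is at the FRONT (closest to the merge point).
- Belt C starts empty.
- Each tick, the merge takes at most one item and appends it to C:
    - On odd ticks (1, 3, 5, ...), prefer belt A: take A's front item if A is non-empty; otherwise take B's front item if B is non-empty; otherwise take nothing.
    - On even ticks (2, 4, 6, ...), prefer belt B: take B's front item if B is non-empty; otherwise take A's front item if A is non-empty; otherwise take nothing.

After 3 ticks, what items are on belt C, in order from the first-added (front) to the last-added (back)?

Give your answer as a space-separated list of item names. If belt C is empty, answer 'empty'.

Tick 1: prefer A, take spool from A; A=[mast,lens] B=[oval,fin] C=[spool]
Tick 2: prefer B, take oval from B; A=[mast,lens] B=[fin] C=[spool,oval]
Tick 3: prefer A, take mast from A; A=[lens] B=[fin] C=[spool,oval,mast]

Answer: spool oval mast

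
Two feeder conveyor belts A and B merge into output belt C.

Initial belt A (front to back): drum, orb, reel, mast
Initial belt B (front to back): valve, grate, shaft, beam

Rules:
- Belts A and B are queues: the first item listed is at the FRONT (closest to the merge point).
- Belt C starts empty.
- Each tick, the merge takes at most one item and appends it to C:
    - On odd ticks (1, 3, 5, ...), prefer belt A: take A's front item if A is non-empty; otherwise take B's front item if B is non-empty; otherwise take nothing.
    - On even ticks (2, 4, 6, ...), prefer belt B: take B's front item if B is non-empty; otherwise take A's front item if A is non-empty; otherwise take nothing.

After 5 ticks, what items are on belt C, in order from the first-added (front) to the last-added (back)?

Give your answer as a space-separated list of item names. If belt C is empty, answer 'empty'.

Tick 1: prefer A, take drum from A; A=[orb,reel,mast] B=[valve,grate,shaft,beam] C=[drum]
Tick 2: prefer B, take valve from B; A=[orb,reel,mast] B=[grate,shaft,beam] C=[drum,valve]
Tick 3: prefer A, take orb from A; A=[reel,mast] B=[grate,shaft,beam] C=[drum,valve,orb]
Tick 4: prefer B, take grate from B; A=[reel,mast] B=[shaft,beam] C=[drum,valve,orb,grate]
Tick 5: prefer A, take reel from A; A=[mast] B=[shaft,beam] C=[drum,valve,orb,grate,reel]

Answer: drum valve orb grate reel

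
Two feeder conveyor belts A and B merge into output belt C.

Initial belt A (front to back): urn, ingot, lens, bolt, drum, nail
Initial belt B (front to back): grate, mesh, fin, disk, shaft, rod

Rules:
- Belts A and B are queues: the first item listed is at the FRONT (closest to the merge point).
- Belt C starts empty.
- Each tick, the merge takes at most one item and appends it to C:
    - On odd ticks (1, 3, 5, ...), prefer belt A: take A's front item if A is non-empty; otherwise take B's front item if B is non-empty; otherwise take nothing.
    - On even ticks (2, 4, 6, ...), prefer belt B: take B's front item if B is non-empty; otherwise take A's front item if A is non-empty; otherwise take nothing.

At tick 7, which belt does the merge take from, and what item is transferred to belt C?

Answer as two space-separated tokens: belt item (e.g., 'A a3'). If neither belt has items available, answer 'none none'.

Tick 1: prefer A, take urn from A; A=[ingot,lens,bolt,drum,nail] B=[grate,mesh,fin,disk,shaft,rod] C=[urn]
Tick 2: prefer B, take grate from B; A=[ingot,lens,bolt,drum,nail] B=[mesh,fin,disk,shaft,rod] C=[urn,grate]
Tick 3: prefer A, take ingot from A; A=[lens,bolt,drum,nail] B=[mesh,fin,disk,shaft,rod] C=[urn,grate,ingot]
Tick 4: prefer B, take mesh from B; A=[lens,bolt,drum,nail] B=[fin,disk,shaft,rod] C=[urn,grate,ingot,mesh]
Tick 5: prefer A, take lens from A; A=[bolt,drum,nail] B=[fin,disk,shaft,rod] C=[urn,grate,ingot,mesh,lens]
Tick 6: prefer B, take fin from B; A=[bolt,drum,nail] B=[disk,shaft,rod] C=[urn,grate,ingot,mesh,lens,fin]
Tick 7: prefer A, take bolt from A; A=[drum,nail] B=[disk,shaft,rod] C=[urn,grate,ingot,mesh,lens,fin,bolt]

Answer: A bolt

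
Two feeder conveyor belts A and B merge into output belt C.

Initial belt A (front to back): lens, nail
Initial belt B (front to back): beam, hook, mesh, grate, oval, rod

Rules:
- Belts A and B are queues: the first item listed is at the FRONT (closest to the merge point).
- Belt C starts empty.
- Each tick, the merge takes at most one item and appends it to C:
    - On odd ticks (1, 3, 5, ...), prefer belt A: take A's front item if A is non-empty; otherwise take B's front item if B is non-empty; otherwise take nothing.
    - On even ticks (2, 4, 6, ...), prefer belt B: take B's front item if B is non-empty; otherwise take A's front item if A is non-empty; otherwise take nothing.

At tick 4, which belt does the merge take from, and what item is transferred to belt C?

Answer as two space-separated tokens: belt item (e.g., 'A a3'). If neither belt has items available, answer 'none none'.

Tick 1: prefer A, take lens from A; A=[nail] B=[beam,hook,mesh,grate,oval,rod] C=[lens]
Tick 2: prefer B, take beam from B; A=[nail] B=[hook,mesh,grate,oval,rod] C=[lens,beam]
Tick 3: prefer A, take nail from A; A=[-] B=[hook,mesh,grate,oval,rod] C=[lens,beam,nail]
Tick 4: prefer B, take hook from B; A=[-] B=[mesh,grate,oval,rod] C=[lens,beam,nail,hook]

Answer: B hook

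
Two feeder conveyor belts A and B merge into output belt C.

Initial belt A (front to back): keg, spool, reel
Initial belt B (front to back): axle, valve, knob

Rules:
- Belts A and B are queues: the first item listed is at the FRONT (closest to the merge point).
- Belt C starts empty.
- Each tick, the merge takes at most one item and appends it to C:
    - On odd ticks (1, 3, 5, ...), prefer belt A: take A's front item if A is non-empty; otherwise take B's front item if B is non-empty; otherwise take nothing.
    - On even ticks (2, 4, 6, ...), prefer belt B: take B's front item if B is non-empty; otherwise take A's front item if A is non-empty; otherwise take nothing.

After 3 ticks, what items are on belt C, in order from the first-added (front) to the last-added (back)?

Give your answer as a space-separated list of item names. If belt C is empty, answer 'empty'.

Tick 1: prefer A, take keg from A; A=[spool,reel] B=[axle,valve,knob] C=[keg]
Tick 2: prefer B, take axle from B; A=[spool,reel] B=[valve,knob] C=[keg,axle]
Tick 3: prefer A, take spool from A; A=[reel] B=[valve,knob] C=[keg,axle,spool]

Answer: keg axle spool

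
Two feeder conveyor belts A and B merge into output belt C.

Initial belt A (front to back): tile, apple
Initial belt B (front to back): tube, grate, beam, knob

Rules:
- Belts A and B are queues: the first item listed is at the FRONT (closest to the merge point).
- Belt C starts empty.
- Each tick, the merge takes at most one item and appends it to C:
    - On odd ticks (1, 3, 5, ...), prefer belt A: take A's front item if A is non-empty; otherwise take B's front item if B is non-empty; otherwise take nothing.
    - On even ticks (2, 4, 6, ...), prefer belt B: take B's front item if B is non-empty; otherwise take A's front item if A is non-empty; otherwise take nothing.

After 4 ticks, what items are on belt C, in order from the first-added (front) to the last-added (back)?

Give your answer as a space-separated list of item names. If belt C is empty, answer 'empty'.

Tick 1: prefer A, take tile from A; A=[apple] B=[tube,grate,beam,knob] C=[tile]
Tick 2: prefer B, take tube from B; A=[apple] B=[grate,beam,knob] C=[tile,tube]
Tick 3: prefer A, take apple from A; A=[-] B=[grate,beam,knob] C=[tile,tube,apple]
Tick 4: prefer B, take grate from B; A=[-] B=[beam,knob] C=[tile,tube,apple,grate]

Answer: tile tube apple grate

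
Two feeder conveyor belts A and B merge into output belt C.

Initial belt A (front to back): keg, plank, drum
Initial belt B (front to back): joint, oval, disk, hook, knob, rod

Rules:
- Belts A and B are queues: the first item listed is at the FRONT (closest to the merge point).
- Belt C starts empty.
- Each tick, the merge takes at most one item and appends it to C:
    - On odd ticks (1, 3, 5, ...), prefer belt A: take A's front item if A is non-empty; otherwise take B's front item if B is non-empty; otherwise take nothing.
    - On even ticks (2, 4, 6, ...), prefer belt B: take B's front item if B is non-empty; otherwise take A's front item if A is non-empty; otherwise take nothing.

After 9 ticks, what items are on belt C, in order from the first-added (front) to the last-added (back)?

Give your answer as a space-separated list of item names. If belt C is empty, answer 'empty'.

Tick 1: prefer A, take keg from A; A=[plank,drum] B=[joint,oval,disk,hook,knob,rod] C=[keg]
Tick 2: prefer B, take joint from B; A=[plank,drum] B=[oval,disk,hook,knob,rod] C=[keg,joint]
Tick 3: prefer A, take plank from A; A=[drum] B=[oval,disk,hook,knob,rod] C=[keg,joint,plank]
Tick 4: prefer B, take oval from B; A=[drum] B=[disk,hook,knob,rod] C=[keg,joint,plank,oval]
Tick 5: prefer A, take drum from A; A=[-] B=[disk,hook,knob,rod] C=[keg,joint,plank,oval,drum]
Tick 6: prefer B, take disk from B; A=[-] B=[hook,knob,rod] C=[keg,joint,plank,oval,drum,disk]
Tick 7: prefer A, take hook from B; A=[-] B=[knob,rod] C=[keg,joint,plank,oval,drum,disk,hook]
Tick 8: prefer B, take knob from B; A=[-] B=[rod] C=[keg,joint,plank,oval,drum,disk,hook,knob]
Tick 9: prefer A, take rod from B; A=[-] B=[-] C=[keg,joint,plank,oval,drum,disk,hook,knob,rod]

Answer: keg joint plank oval drum disk hook knob rod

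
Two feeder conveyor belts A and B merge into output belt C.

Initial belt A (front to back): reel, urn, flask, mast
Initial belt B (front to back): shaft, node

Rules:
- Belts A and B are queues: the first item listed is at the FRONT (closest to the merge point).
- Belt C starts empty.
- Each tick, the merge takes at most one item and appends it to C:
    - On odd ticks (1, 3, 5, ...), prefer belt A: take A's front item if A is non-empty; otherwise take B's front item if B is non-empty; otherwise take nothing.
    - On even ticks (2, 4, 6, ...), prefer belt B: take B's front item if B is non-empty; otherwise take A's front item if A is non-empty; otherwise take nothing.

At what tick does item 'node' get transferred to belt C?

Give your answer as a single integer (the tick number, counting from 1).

Tick 1: prefer A, take reel from A; A=[urn,flask,mast] B=[shaft,node] C=[reel]
Tick 2: prefer B, take shaft from B; A=[urn,flask,mast] B=[node] C=[reel,shaft]
Tick 3: prefer A, take urn from A; A=[flask,mast] B=[node] C=[reel,shaft,urn]
Tick 4: prefer B, take node from B; A=[flask,mast] B=[-] C=[reel,shaft,urn,node]

Answer: 4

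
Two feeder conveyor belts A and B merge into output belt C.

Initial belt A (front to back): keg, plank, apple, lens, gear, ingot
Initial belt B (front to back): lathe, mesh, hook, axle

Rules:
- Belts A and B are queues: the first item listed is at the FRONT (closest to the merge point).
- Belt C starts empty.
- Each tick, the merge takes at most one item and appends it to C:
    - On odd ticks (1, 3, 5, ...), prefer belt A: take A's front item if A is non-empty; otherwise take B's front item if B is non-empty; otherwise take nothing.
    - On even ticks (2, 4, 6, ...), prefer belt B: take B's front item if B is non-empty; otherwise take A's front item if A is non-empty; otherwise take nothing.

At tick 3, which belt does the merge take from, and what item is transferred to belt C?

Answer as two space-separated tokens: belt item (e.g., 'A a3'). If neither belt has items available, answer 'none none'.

Tick 1: prefer A, take keg from A; A=[plank,apple,lens,gear,ingot] B=[lathe,mesh,hook,axle] C=[keg]
Tick 2: prefer B, take lathe from B; A=[plank,apple,lens,gear,ingot] B=[mesh,hook,axle] C=[keg,lathe]
Tick 3: prefer A, take plank from A; A=[apple,lens,gear,ingot] B=[mesh,hook,axle] C=[keg,lathe,plank]

Answer: A plank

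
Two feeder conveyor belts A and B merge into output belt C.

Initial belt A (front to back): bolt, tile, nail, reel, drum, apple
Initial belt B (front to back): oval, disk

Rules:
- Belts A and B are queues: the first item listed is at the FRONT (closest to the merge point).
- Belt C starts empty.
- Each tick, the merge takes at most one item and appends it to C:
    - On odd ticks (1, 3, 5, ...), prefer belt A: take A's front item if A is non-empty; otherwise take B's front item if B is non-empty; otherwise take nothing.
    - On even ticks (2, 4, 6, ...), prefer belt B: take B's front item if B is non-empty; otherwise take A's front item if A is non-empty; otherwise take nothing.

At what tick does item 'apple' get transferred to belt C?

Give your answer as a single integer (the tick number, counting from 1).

Tick 1: prefer A, take bolt from A; A=[tile,nail,reel,drum,apple] B=[oval,disk] C=[bolt]
Tick 2: prefer B, take oval from B; A=[tile,nail,reel,drum,apple] B=[disk] C=[bolt,oval]
Tick 3: prefer A, take tile from A; A=[nail,reel,drum,apple] B=[disk] C=[bolt,oval,tile]
Tick 4: prefer B, take disk from B; A=[nail,reel,drum,apple] B=[-] C=[bolt,oval,tile,disk]
Tick 5: prefer A, take nail from A; A=[reel,drum,apple] B=[-] C=[bolt,oval,tile,disk,nail]
Tick 6: prefer B, take reel from A; A=[drum,apple] B=[-] C=[bolt,oval,tile,disk,nail,reel]
Tick 7: prefer A, take drum from A; A=[apple] B=[-] C=[bolt,oval,tile,disk,nail,reel,drum]
Tick 8: prefer B, take apple from A; A=[-] B=[-] C=[bolt,oval,tile,disk,nail,reel,drum,apple]

Answer: 8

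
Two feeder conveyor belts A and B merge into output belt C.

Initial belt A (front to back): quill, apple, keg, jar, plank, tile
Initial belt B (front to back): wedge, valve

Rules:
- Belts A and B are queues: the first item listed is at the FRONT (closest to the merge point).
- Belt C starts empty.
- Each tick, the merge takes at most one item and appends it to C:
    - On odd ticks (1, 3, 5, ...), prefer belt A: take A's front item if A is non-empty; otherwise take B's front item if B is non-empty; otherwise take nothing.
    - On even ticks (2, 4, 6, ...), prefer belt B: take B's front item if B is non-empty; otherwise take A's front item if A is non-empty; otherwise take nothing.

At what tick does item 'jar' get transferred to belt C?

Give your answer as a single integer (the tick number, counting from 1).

Tick 1: prefer A, take quill from A; A=[apple,keg,jar,plank,tile] B=[wedge,valve] C=[quill]
Tick 2: prefer B, take wedge from B; A=[apple,keg,jar,plank,tile] B=[valve] C=[quill,wedge]
Tick 3: prefer A, take apple from A; A=[keg,jar,plank,tile] B=[valve] C=[quill,wedge,apple]
Tick 4: prefer B, take valve from B; A=[keg,jar,plank,tile] B=[-] C=[quill,wedge,apple,valve]
Tick 5: prefer A, take keg from A; A=[jar,plank,tile] B=[-] C=[quill,wedge,apple,valve,keg]
Tick 6: prefer B, take jar from A; A=[plank,tile] B=[-] C=[quill,wedge,apple,valve,keg,jar]

Answer: 6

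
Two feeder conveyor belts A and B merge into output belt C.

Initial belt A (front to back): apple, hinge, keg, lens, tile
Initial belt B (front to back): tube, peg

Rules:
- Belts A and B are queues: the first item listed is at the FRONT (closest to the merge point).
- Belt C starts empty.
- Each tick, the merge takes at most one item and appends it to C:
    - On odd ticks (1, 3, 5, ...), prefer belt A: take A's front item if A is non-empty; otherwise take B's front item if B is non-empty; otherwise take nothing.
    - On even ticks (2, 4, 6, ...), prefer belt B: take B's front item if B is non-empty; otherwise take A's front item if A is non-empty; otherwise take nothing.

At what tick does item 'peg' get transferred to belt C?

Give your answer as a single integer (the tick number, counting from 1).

Answer: 4

Derivation:
Tick 1: prefer A, take apple from A; A=[hinge,keg,lens,tile] B=[tube,peg] C=[apple]
Tick 2: prefer B, take tube from B; A=[hinge,keg,lens,tile] B=[peg] C=[apple,tube]
Tick 3: prefer A, take hinge from A; A=[keg,lens,tile] B=[peg] C=[apple,tube,hinge]
Tick 4: prefer B, take peg from B; A=[keg,lens,tile] B=[-] C=[apple,tube,hinge,peg]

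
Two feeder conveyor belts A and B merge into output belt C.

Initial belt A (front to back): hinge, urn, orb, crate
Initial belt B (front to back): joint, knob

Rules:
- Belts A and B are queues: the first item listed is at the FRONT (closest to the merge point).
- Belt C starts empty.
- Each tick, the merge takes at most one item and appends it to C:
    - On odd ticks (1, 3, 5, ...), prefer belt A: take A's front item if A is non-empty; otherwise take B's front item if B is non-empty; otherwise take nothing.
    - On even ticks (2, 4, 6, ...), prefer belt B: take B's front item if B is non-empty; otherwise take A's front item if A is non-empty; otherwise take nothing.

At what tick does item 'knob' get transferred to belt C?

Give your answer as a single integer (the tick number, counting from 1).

Answer: 4

Derivation:
Tick 1: prefer A, take hinge from A; A=[urn,orb,crate] B=[joint,knob] C=[hinge]
Tick 2: prefer B, take joint from B; A=[urn,orb,crate] B=[knob] C=[hinge,joint]
Tick 3: prefer A, take urn from A; A=[orb,crate] B=[knob] C=[hinge,joint,urn]
Tick 4: prefer B, take knob from B; A=[orb,crate] B=[-] C=[hinge,joint,urn,knob]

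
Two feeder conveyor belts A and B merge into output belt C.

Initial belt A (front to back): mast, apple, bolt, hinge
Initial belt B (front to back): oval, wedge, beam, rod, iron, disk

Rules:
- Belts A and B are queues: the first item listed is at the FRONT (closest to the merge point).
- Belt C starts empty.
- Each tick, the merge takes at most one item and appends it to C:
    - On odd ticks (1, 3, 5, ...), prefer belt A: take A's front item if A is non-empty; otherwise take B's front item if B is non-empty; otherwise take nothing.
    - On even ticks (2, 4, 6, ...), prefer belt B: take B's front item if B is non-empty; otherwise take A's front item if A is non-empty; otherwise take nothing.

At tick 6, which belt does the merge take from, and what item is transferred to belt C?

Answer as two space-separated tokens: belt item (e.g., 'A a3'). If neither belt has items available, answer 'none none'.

Answer: B beam

Derivation:
Tick 1: prefer A, take mast from A; A=[apple,bolt,hinge] B=[oval,wedge,beam,rod,iron,disk] C=[mast]
Tick 2: prefer B, take oval from B; A=[apple,bolt,hinge] B=[wedge,beam,rod,iron,disk] C=[mast,oval]
Tick 3: prefer A, take apple from A; A=[bolt,hinge] B=[wedge,beam,rod,iron,disk] C=[mast,oval,apple]
Tick 4: prefer B, take wedge from B; A=[bolt,hinge] B=[beam,rod,iron,disk] C=[mast,oval,apple,wedge]
Tick 5: prefer A, take bolt from A; A=[hinge] B=[beam,rod,iron,disk] C=[mast,oval,apple,wedge,bolt]
Tick 6: prefer B, take beam from B; A=[hinge] B=[rod,iron,disk] C=[mast,oval,apple,wedge,bolt,beam]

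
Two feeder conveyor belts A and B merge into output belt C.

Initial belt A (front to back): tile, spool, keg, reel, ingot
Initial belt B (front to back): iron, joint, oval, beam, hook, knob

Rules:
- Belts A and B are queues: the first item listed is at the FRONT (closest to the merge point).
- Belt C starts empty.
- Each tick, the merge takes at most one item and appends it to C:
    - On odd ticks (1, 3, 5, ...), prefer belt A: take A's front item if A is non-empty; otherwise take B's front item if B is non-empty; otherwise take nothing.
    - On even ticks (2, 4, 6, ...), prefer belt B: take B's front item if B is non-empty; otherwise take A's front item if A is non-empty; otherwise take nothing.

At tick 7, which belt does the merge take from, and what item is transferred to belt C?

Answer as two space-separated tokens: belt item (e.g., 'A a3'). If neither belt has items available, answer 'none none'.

Answer: A reel

Derivation:
Tick 1: prefer A, take tile from A; A=[spool,keg,reel,ingot] B=[iron,joint,oval,beam,hook,knob] C=[tile]
Tick 2: prefer B, take iron from B; A=[spool,keg,reel,ingot] B=[joint,oval,beam,hook,knob] C=[tile,iron]
Tick 3: prefer A, take spool from A; A=[keg,reel,ingot] B=[joint,oval,beam,hook,knob] C=[tile,iron,spool]
Tick 4: prefer B, take joint from B; A=[keg,reel,ingot] B=[oval,beam,hook,knob] C=[tile,iron,spool,joint]
Tick 5: prefer A, take keg from A; A=[reel,ingot] B=[oval,beam,hook,knob] C=[tile,iron,spool,joint,keg]
Tick 6: prefer B, take oval from B; A=[reel,ingot] B=[beam,hook,knob] C=[tile,iron,spool,joint,keg,oval]
Tick 7: prefer A, take reel from A; A=[ingot] B=[beam,hook,knob] C=[tile,iron,spool,joint,keg,oval,reel]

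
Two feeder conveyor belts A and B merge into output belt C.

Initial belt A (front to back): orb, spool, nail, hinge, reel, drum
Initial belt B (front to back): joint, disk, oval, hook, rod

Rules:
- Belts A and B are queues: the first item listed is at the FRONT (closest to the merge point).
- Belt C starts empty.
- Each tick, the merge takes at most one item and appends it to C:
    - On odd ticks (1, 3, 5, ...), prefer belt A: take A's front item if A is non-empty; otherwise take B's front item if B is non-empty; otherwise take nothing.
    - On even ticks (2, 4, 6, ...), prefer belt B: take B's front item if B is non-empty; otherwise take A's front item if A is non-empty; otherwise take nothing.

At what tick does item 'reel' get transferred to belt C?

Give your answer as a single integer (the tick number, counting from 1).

Answer: 9

Derivation:
Tick 1: prefer A, take orb from A; A=[spool,nail,hinge,reel,drum] B=[joint,disk,oval,hook,rod] C=[orb]
Tick 2: prefer B, take joint from B; A=[spool,nail,hinge,reel,drum] B=[disk,oval,hook,rod] C=[orb,joint]
Tick 3: prefer A, take spool from A; A=[nail,hinge,reel,drum] B=[disk,oval,hook,rod] C=[orb,joint,spool]
Tick 4: prefer B, take disk from B; A=[nail,hinge,reel,drum] B=[oval,hook,rod] C=[orb,joint,spool,disk]
Tick 5: prefer A, take nail from A; A=[hinge,reel,drum] B=[oval,hook,rod] C=[orb,joint,spool,disk,nail]
Tick 6: prefer B, take oval from B; A=[hinge,reel,drum] B=[hook,rod] C=[orb,joint,spool,disk,nail,oval]
Tick 7: prefer A, take hinge from A; A=[reel,drum] B=[hook,rod] C=[orb,joint,spool,disk,nail,oval,hinge]
Tick 8: prefer B, take hook from B; A=[reel,drum] B=[rod] C=[orb,joint,spool,disk,nail,oval,hinge,hook]
Tick 9: prefer A, take reel from A; A=[drum] B=[rod] C=[orb,joint,spool,disk,nail,oval,hinge,hook,reel]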